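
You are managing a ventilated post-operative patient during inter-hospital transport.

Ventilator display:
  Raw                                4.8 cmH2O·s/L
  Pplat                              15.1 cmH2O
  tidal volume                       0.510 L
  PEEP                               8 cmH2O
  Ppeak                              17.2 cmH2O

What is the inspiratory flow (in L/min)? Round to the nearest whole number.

flow = (PIP − Pplat) / Raw = (17.2 − 15.1) / 4.8 = 0.4375 L/s × 60 = 26.25 L/min.

26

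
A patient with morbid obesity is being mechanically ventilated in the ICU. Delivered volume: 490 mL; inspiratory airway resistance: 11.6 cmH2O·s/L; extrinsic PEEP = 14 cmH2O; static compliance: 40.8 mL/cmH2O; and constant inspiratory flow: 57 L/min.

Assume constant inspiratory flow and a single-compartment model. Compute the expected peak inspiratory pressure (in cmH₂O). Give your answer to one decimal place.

Flow: 57 L/min ÷ 60 = 0.95 L/s.
Equation of motion (constant flow): PIP = Vt/C + R·V̇ + PEEP.
PIP = 490/40.8 + 11.6×0.95 + 14 = 12.01 + 11.02 + 14 = 37.03 cmH2O.

37.0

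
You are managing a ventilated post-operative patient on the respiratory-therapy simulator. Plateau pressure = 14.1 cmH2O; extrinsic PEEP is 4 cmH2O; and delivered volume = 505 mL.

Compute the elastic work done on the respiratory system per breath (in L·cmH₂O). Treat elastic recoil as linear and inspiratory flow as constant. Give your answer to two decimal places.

Elastic work ≈ ½ × (Pplat − PEEP) × Vt = 0.5 × (14.1 − 4) × 0.505 L = 0.5 × 10.1 × 0.505 = 2.55 L·cmH2O.

2.55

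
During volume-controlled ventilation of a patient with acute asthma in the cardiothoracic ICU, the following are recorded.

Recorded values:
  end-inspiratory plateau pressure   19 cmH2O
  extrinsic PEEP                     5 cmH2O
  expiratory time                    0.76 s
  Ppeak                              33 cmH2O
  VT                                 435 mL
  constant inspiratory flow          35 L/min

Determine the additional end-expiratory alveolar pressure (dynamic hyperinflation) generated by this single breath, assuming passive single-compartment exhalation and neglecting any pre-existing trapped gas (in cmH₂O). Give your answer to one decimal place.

Flow: 35 L/min ÷ 60 = 0.5833 L/s.
R = (PIP − Pplat)/V̇ = (33 − 19) / 0.5833 = 14.0/0.5833 = 24.001 cmH2O·s/L.
C = Vt/(Pplat − PEEP) = 435.0 / (19 − 5) = 435.0/14.0 = 31.071 mL/cmH2O.
τ = R × C = 24.001 × 0.03107 L/cmH2O = 0.7457 s.
Fraction remaining = e^(−Te/τ) = e^(−0.76/0.7457) = 0.3609; trapped volume = 435.0 × 0.3609 = 156.99 mL.
Additional alveolar pressure from trapping ≈ V_trapped / C = 156.99 / 31.071 = 5.053 cmH2O.

5.1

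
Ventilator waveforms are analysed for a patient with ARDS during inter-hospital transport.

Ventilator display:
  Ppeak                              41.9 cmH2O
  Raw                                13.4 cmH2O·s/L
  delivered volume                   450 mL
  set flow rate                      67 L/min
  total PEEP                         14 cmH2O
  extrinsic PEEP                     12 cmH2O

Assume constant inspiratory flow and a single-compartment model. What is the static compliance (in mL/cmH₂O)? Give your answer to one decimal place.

34.8

Flow: 67 L/min ÷ 60 = 1.1167 L/s.
Total PEEP = 14 cmH2O (set 12 + intrinsic 2); this is the baseline alveolar pressure.
Equation of motion (constant flow): PIP = Vt/C + R·V̇ + PEEP.
Vt/C = PIP − R·V̇ − PEEP = 41.9 − 13.4×1.1167 − 14 = 41.9 − 14.964 − 14 = 12.936 cmH2O.
C = Vt / 12.936 = 450 / 12.936 = 34.787 mL/cmH2O.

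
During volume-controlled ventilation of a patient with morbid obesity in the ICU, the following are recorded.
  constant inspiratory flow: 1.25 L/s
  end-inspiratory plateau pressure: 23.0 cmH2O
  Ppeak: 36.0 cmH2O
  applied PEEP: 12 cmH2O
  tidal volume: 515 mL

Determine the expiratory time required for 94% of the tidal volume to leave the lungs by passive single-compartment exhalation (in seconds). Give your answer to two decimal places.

R = (PIP − Pplat)/V̇ = (36.0 − 23.0) / 1.25 = 13.0/1.25 = 10.4 cmH2O·s/L.
C = Vt/(Pplat − PEEP) = 515.0 / (23.0 − 12) = 515.0/11.0 = 46.818 mL/cmH2O.
τ = R × C = 10.4 × 0.04682 L/cmH2O = 0.4869 s.
t = −τ·ln(1 − 0.94) = −0.4869·ln(0.06) = 1.37 s.

1.37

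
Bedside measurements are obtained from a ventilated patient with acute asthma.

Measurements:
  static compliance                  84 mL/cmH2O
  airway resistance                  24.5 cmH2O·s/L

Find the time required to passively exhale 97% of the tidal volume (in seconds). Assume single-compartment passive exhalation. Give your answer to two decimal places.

τ = R × C = 24.5 × 84 mL/cmH2O = 24.5 × 0.084 L/cmH2O = 2.058 s.
Exhaled fraction f = 1 − e^(−t/τ) → t = −τ·ln(1 − f) = −2.058·ln(0.03) = 7.216 s.

7.22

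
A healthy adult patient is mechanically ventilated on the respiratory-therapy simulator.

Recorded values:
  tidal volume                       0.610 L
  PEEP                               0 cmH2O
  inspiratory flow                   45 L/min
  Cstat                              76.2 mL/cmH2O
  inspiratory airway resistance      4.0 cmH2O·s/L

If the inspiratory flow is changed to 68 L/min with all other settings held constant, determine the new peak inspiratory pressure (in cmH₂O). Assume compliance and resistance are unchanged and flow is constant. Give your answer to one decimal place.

12.5

Flow: 45 L/min ÷ 60 = 0.75 L/s.
New flow: 68 L/min ÷ 60 = 1.1333 L/s.
PIP = Vt/C + R·V̇ + PEEP (constant-flow equation of motion).
Only the resistive term changes: ΔPIP = R × ΔV̇ = 4.0 × (1.1333 − 0.75) = 4.0 × 0.3833 = 1.533 cmH2O.
Original PIP = 610/76.2 + 4.0×0.75 + 0 = 11.005 cmH2O; new PIP = 11.005 + (1.533) = 12.538 cmH2O.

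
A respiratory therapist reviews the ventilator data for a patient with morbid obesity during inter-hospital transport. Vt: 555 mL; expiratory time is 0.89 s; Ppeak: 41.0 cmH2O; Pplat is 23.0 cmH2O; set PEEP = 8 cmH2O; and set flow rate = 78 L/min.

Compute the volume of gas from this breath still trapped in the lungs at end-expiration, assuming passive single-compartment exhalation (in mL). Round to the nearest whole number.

Flow: 78 L/min ÷ 60 = 1.3 L/s.
R = (PIP − Pplat)/V̇ = (41.0 − 23.0) / 1.3 = 18.0/1.3 = 13.846 cmH2O·s/L.
C = Vt/(Pplat − PEEP) = 555.0 / (23.0 − 8) = 555.0/15.0 = 37.0 mL/cmH2O.
τ = R × C = 13.846 × 0.037 L/cmH2O = 0.5123 s.
Fraction remaining = e^(−Te/τ) = e^(−0.89/0.5123) = 0.176.
Trapped volume = 555.0 × 0.176 = 97.68 mL.

98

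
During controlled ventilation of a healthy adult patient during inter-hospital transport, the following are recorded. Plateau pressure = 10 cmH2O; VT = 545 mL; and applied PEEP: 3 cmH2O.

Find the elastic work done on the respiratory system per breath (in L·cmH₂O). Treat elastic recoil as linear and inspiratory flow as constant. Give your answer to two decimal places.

Elastic work ≈ ½ × (Pplat − PEEP) × Vt = 0.5 × (10 − 3) × 0.545 L = 0.5 × 7.0 × 0.545 = 1.908 L·cmH2O.

1.91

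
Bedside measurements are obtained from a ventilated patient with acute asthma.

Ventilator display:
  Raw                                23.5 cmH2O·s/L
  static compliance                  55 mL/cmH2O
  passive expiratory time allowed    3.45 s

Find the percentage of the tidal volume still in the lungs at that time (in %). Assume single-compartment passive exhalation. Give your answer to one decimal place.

6.9

τ = R × C = 23.5 × 55 mL/cmH2O = 23.5 × 0.055 L/cmH2O = 1.293 s.
Passive exhalation: V(t)/V₀ = e^(−t/τ) = e^(−3.45/1.293) = 0.06938.
Fraction remaining = 0.06938 → 6.938%.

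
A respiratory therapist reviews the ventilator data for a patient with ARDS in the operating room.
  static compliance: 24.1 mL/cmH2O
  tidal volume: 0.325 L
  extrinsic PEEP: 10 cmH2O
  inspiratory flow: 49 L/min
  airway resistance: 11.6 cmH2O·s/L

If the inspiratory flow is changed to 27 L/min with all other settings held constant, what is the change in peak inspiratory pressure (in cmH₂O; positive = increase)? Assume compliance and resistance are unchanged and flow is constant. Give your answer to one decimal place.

-4.3

Flow: 49 L/min ÷ 60 = 0.8167 L/s.
New flow: 27 L/min ÷ 60 = 0.45 L/s.
PIP = Vt/C + R·V̇ + PEEP (constant-flow equation of motion).
Only the resistive term changes: ΔPIP = R × ΔV̇ = 11.6 × (0.45 − 0.8167) = 11.6 × -0.3667 = -4.254 cmH2O.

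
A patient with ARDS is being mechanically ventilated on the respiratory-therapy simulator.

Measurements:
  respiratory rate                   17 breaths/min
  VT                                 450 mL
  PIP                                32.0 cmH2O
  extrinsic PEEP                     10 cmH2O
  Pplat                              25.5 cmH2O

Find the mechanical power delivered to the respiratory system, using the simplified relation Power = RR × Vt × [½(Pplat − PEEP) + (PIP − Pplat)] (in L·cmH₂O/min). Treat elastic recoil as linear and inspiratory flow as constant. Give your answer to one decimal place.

109.0

Per-breath work = Vt × [½(Pplat−PEEP) + (PIP−Pplat)] = 0.450 × [0.5×15.5 + 6.5] = 0.450 × 14.25 = 6.413 L·cmH2O.
Power = 17 × 6.413 = 109.02 L·cmH2O/min.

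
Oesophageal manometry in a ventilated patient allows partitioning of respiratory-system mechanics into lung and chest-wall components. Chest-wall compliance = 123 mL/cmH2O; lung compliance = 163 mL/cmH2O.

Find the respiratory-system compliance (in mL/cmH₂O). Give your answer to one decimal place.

Lung and chest wall are elastances in series: 1/Crs = 1/CL + 1/Ccw.
1/Crs = 1/163 + 1/123 = 0.01427.
Crs = 70.077 mL/cmH2O.

70.1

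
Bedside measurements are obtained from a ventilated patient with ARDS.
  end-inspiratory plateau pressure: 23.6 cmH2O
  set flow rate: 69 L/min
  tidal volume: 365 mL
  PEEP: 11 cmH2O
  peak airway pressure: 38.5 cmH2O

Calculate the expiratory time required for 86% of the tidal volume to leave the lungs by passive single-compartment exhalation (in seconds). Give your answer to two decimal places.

Flow: 69 L/min ÷ 60 = 1.15 L/s.
R = (PIP − Pplat)/V̇ = (38.5 − 23.6) / 1.15 = 14.9/1.15 = 12.957 cmH2O·s/L.
C = Vt/(Pplat − PEEP) = 365.0 / (23.6 − 11) = 365.0/12.6 = 28.968 mL/cmH2O.
τ = R × C = 12.957 × 0.02897 L/cmH2O = 0.3754 s.
t = −τ·ln(1 − 0.86) = −0.3754·ln(0.14) = 0.7381 s.

0.74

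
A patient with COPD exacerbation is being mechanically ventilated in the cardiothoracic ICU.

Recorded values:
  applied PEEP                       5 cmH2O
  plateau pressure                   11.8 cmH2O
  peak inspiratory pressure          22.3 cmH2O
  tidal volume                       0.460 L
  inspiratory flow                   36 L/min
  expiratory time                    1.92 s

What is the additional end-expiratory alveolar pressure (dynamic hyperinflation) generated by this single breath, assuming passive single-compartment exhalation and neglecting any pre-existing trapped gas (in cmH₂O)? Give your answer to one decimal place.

Flow: 36 L/min ÷ 60 = 0.6 L/s.
R = (PIP − Pplat)/V̇ = (22.3 − 11.8) / 0.6 = 10.5/0.6 = 17.5 cmH2O·s/L.
C = Vt/(Pplat − PEEP) = 460.0 / (11.8 − 5) = 460.0/6.8 = 67.647 mL/cmH2O.
τ = R × C = 17.5 × 0.06765 L/cmH2O = 1.184 s.
Fraction remaining = e^(−Te/τ) = e^(−1.92/1.184) = 0.1976; trapped volume = 460.0 × 0.1976 = 90.896 mL.
Additional alveolar pressure from trapping ≈ V_trapped / C = 90.896 / 67.647 = 1.344 cmH2O.

1.3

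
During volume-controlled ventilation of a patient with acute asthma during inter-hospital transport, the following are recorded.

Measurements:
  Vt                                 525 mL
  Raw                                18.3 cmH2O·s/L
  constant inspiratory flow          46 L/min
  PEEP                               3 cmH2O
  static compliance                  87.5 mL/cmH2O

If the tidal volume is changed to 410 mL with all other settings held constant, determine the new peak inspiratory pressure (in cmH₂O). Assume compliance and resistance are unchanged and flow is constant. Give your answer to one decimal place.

21.7

Flow: 46 L/min ÷ 60 = 0.7667 L/s.
PIP = Vt/C + R·V̇ + PEEP (constant-flow equation of motion).
Only the elastic term changes: ΔPIP = ΔVt / C = (410 − 525) / 87.5 = -1.314 cmH2O.
Original PIP = 525/87.5 + 18.3×0.7667 + 3 = 23.031 cmH2O; new PIP = 23.031 + (-1.314) = 21.717 cmH2O.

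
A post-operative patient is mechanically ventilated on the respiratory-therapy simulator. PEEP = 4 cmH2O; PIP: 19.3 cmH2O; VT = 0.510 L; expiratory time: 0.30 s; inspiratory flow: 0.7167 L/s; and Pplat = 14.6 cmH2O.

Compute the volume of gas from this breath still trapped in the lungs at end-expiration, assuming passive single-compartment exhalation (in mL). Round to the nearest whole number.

197

R = (PIP − Pplat)/V̇ = (19.3 − 14.6) / 0.7167 = 4.7/0.7167 = 6.558 cmH2O·s/L.
C = Vt/(Pplat − PEEP) = 510.0 / (14.6 − 4) = 510.0/10.6 = 48.113 mL/cmH2O.
τ = R × C = 6.558 × 0.04811 L/cmH2O = 0.3155 s.
Fraction remaining = e^(−Te/τ) = e^(−0.30/0.3155) = 0.3864.
Trapped volume = 510.0 × 0.3864 = 197.06 mL.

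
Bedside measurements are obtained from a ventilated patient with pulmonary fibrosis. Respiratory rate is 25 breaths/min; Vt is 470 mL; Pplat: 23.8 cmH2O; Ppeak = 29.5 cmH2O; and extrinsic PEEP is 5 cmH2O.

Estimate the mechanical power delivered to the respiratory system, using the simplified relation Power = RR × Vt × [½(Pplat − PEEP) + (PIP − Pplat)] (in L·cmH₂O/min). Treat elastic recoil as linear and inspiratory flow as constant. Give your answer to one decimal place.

Per-breath work = Vt × [½(Pplat−PEEP) + (PIP−Pplat)] = 0.470 × [0.5×18.8 + 5.7] = 0.470 × 15.1 = 7.097 L·cmH2O.
Power = 25 × 7.097 = 177.43 L·cmH2O/min.

177.4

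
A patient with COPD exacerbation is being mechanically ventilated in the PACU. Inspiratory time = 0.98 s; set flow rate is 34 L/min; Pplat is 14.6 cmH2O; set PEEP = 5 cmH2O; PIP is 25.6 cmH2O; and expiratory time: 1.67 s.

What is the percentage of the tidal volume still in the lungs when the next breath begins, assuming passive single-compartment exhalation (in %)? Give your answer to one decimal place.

Flow: 34 L/min ÷ 60 = 0.5667 L/s.
Vt = flow × Ti = 0.5667 L/s × 0.98 s × 1000 mL/L = 555.37 mL.
R = (PIP − Pplat)/V̇ = (25.6 − 14.6) / 0.5667 = 11.0/0.5667 = 19.411 cmH2O·s/L.
C = Vt/(Pplat − PEEP) = 555.37 / (14.6 − 5) = 555.37/9.6 = 57.851 mL/cmH2O.
τ = R × C = 19.411 × 0.05785 L/cmH2O = 1.123 s.
Fraction remaining at end-expiration = e^(−Te/τ) = e^(−1.67/1.123) = 0.226 → 22.6%.

22.6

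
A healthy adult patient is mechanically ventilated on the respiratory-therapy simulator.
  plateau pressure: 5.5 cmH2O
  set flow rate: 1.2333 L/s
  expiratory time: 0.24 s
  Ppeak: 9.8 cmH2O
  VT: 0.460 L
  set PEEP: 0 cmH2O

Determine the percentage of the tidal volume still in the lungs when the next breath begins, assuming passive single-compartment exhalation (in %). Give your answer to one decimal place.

43.9

R = (PIP − Pplat)/V̇ = (9.8 − 5.5) / 1.2333 = 4.3/1.2333 = 3.487 cmH2O·s/L.
C = Vt/(Pplat − PEEP) = 460.0 / (5.5 − 0) = 460.0/5.5 = 83.636 mL/cmH2O.
τ = R × C = 3.487 × 0.08364 L/cmH2O = 0.2917 s.
Fraction remaining at end-expiration = e^(−Te/τ) = e^(−0.24/0.2917) = 0.4392 → 43.92%.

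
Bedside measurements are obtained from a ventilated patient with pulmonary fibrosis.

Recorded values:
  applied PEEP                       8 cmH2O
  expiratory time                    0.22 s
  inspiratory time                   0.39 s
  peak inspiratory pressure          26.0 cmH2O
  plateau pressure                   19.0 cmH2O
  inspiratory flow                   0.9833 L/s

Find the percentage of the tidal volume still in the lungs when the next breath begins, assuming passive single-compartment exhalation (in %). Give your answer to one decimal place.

41.2

Vt = flow × Ti = 0.9833 L/s × 0.39 s × 1000 mL/L = 383.49 mL.
R = (PIP − Pplat)/V̇ = (26.0 − 19.0) / 0.9833 = 7.0/0.9833 = 7.119 cmH2O·s/L.
C = Vt/(Pplat − PEEP) = 383.49 / (19.0 − 8) = 383.49/11.0 = 34.863 mL/cmH2O.
τ = R × C = 7.119 × 0.03486 L/cmH2O = 0.2482 s.
Fraction remaining at end-expiration = e^(−Te/τ) = e^(−0.22/0.2482) = 0.4121 → 41.21%.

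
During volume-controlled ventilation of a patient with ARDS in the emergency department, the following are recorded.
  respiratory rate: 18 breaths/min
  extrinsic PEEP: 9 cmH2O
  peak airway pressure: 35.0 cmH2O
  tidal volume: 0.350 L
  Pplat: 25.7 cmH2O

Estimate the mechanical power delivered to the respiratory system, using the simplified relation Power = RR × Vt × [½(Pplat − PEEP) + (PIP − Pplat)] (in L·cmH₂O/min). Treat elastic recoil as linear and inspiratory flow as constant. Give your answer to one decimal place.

111.2

Per-breath work = Vt × [½(Pplat−PEEP) + (PIP−Pplat)] = 0.350 × [0.5×16.7 + 9.3] = 0.350 × 17.65 = 6.178 L·cmH2O.
Power = 18 × 6.178 = 111.2 L·cmH2O/min.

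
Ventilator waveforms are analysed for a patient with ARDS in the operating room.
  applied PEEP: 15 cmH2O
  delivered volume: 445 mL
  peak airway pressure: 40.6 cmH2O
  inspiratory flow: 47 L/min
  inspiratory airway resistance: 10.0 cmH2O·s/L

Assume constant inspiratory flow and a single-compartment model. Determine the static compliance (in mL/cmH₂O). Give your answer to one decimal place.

Flow: 47 L/min ÷ 60 = 0.7833 L/s.
Equation of motion (constant flow): PIP = Vt/C + R·V̇ + PEEP.
Vt/C = PIP − R·V̇ − PEEP = 40.6 − 10.0×0.7833 − 15 = 40.6 − 7.833 − 15 = 17.767 cmH2O.
C = Vt / 17.767 = 445 / 17.767 = 25.046 mL/cmH2O.

25.0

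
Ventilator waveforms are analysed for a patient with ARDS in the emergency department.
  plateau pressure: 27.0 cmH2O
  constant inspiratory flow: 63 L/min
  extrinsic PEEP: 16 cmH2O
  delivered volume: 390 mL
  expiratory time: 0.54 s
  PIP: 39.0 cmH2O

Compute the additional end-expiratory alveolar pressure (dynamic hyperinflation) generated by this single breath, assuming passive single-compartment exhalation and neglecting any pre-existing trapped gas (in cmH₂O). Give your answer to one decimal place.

Flow: 63 L/min ÷ 60 = 1.05 L/s.
R = (PIP − Pplat)/V̇ = (39.0 − 27.0) / 1.05 = 12.0/1.05 = 11.429 cmH2O·s/L.
C = Vt/(Pplat − PEEP) = 390.0 / (27.0 − 16) = 390.0/11.0 = 35.455 mL/cmH2O.
τ = R × C = 11.429 × 0.03546 L/cmH2O = 0.4053 s.
Fraction remaining = e^(−Te/τ) = e^(−0.54/0.4053) = 0.2639; trapped volume = 390.0 × 0.2639 = 102.92 mL.
Additional alveolar pressure from trapping ≈ V_trapped / C = 102.92 / 35.455 = 2.903 cmH2O.

2.9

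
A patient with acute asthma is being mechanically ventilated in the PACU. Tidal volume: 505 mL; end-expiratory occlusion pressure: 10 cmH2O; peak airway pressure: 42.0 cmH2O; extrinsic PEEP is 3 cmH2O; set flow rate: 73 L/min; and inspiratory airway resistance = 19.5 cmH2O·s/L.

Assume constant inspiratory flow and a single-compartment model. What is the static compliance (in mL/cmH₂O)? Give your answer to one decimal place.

61.0

Flow: 73 L/min ÷ 60 = 1.2167 L/s.
Total PEEP = 10 cmH2O (set 3 + intrinsic 7); this is the baseline alveolar pressure.
Equation of motion (constant flow): PIP = Vt/C + R·V̇ + PEEP.
Vt/C = PIP − R·V̇ − PEEP = 42.0 − 19.5×1.2167 − 10 = 42.0 − 23.726 − 10 = 8.274 cmH2O.
C = Vt / 8.274 = 505 / 8.274 = 61.035 mL/cmH2O.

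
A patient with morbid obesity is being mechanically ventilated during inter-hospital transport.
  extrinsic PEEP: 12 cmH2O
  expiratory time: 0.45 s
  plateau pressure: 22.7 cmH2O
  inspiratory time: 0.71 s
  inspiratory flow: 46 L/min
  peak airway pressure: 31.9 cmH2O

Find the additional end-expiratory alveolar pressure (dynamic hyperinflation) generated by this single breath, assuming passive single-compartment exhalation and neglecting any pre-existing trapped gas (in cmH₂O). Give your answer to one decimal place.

5.1

Flow: 46 L/min ÷ 60 = 0.7667 L/s.
Vt = flow × Ti = 0.7667 L/s × 0.71 s × 1000 mL/L = 544.36 mL.
R = (PIP − Pplat)/V̇ = (31.9 − 22.7) / 0.7667 = 9.2/0.7667 = 11.999 cmH2O·s/L.
C = Vt/(Pplat − PEEP) = 544.36 / (22.7 − 12) = 544.36/10.7 = 50.875 mL/cmH2O.
τ = R × C = 11.999 × 0.05088 L/cmH2O = 0.6105 s.
Fraction remaining = e^(−Te/τ) = e^(−0.45/0.6105) = 0.4785; trapped volume = 544.36 × 0.4785 = 260.48 mL.
Additional alveolar pressure from trapping ≈ V_trapped / C = 260.48 / 50.875 = 5.12 cmH2O.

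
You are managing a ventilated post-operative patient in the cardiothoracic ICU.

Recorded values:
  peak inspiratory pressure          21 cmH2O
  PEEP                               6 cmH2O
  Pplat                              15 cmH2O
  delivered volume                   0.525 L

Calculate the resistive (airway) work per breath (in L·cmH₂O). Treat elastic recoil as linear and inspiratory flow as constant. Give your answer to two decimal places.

With constant inspiratory flow the resistive pressure is constant at PIP − Pplat = 21 − 15 = 6.0 cmH2O, so resistive work = 6.0 × 0.525 = 3.15 L·cmH2O.

3.15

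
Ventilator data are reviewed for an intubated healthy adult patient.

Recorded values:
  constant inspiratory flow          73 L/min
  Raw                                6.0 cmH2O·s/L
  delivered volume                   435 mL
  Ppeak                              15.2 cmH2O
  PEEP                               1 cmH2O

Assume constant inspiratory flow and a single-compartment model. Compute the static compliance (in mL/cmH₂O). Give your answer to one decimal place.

Flow: 73 L/min ÷ 60 = 1.2167 L/s.
Equation of motion (constant flow): PIP = Vt/C + R·V̇ + PEEP.
Vt/C = PIP − R·V̇ − PEEP = 15.2 − 6.0×1.2167 − 1 = 15.2 − 7.3 − 1 = 6.9 cmH2O.
C = Vt / 6.9 = 435 / 6.9 = 63.043 mL/cmH2O.

63.0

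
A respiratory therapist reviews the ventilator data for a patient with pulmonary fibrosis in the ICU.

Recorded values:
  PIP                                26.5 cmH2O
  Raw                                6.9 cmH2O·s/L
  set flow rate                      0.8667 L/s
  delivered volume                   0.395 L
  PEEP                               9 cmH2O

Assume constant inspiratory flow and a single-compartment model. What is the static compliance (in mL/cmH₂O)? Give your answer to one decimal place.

Equation of motion (constant flow): PIP = Vt/C + R·V̇ + PEEP.
Vt/C = PIP − R·V̇ − PEEP = 26.5 − 6.9×0.8667 − 9 = 26.5 − 5.98 − 9 = 11.52 cmH2O.
C = Vt / 11.52 = 395 / 11.52 = 34.288 mL/cmH2O.

34.3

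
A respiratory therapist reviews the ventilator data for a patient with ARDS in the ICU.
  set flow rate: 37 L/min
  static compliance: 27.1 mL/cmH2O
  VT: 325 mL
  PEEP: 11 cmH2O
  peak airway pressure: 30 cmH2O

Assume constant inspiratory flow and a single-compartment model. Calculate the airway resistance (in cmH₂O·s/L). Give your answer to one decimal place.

11.4

Flow: 37 L/min ÷ 60 = 0.6167 L/s.
Equation of motion (constant flow): PIP = Vt/C + R·V̇ + PEEP.
R·V̇ = PIP − Vt/C − PEEP = 30 − 325/27.1 − 11 = 30 − 11.993 − 11 = 7.007 cmH2O.
R = 7.007 / 0.6167 = 11.362 cmH2O·s/L.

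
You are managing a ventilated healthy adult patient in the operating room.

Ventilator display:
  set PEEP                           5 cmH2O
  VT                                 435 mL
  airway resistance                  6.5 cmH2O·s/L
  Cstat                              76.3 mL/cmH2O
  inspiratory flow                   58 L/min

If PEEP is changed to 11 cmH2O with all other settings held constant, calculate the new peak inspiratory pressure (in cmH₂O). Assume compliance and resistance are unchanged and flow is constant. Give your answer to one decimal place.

23.0

Flow: 58 L/min ÷ 60 = 0.9667 L/s.
PIP = Vt/C + R·V̇ + PEEP (constant-flow equation of motion).
Only the baseline term changes: ΔPIP = ΔPEEP = 11 − 5 = 6.0 cmH2O.
Original PIP = 435/76.3 + 6.5×0.9667 + 5 = 16.985 cmH2O; new PIP = 16.985 + (6.0) = 22.985 cmH2O.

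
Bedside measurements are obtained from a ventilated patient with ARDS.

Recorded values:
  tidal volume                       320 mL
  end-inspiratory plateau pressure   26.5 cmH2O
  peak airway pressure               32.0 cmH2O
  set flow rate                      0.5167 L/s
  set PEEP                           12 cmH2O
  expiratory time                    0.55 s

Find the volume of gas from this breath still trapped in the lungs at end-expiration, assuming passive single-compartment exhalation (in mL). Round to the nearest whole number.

31

R = (PIP − Pplat)/V̇ = (32.0 − 26.5) / 0.5167 = 5.5/0.5167 = 10.644 cmH2O·s/L.
C = Vt/(Pplat − PEEP) = 320.0 / (26.5 − 12) = 320.0/14.5 = 22.069 mL/cmH2O.
τ = R × C = 10.644 × 0.02207 L/cmH2O = 0.2349 s.
Fraction remaining = e^(−Te/τ) = e^(−0.55/0.2349) = 0.09619.
Trapped volume = 320.0 × 0.09619 = 30.781 mL.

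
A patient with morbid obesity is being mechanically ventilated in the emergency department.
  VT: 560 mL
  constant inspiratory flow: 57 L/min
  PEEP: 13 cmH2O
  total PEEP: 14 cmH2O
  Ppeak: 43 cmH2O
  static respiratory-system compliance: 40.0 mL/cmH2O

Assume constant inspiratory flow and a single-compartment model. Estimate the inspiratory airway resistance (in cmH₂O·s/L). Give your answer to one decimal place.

Flow: 57 L/min ÷ 60 = 0.95 L/s.
Total PEEP = 14 cmH2O (set 13 + intrinsic 1); this is the baseline alveolar pressure.
Equation of motion (constant flow): PIP = Vt/C + R·V̇ + PEEP.
R·V̇ = PIP − Vt/C − PEEP = 43 − 560/40.0 − 14 = 43 − 14.0 − 14 = 15.0 cmH2O.
R = 15.0 / 0.95 = 15.789 cmH2O·s/L.

15.8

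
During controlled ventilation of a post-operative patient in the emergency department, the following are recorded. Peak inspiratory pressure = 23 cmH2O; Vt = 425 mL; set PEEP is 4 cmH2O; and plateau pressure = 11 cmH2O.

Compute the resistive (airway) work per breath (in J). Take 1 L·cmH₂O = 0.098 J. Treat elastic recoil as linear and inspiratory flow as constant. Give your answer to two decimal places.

With constant inspiratory flow the resistive pressure is constant at PIP − Pplat = 23 − 11 = 12.0 cmH2O, so resistive work = 12.0 × 0.425 = 5.1 L·cmH2O.
× 0.098 J/(L·cmH2O) → 0.4998 J.

0.50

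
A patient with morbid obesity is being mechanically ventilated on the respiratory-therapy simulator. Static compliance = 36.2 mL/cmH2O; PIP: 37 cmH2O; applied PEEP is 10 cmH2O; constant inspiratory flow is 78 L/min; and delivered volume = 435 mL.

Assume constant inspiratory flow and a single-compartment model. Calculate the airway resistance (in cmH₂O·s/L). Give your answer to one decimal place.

11.5

Flow: 78 L/min ÷ 60 = 1.3 L/s.
Equation of motion (constant flow): PIP = Vt/C + R·V̇ + PEEP.
R·V̇ = PIP − Vt/C − PEEP = 37 − 435/36.2 − 10 = 37 − 12.017 − 10 = 14.983 cmH2O.
R = 14.983 / 1.3 = 11.525 cmH2O·s/L.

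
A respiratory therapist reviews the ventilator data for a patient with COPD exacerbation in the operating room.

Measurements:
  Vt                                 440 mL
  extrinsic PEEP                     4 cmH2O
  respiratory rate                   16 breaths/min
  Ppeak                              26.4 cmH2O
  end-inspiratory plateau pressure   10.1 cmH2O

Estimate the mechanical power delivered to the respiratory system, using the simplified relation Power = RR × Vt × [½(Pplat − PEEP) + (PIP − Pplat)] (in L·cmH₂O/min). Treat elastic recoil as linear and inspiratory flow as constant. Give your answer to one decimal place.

Per-breath work = Vt × [½(Pplat−PEEP) + (PIP−Pplat)] = 0.440 × [0.5×6.1 + 16.3] = 0.440 × 19.35 = 8.514 L·cmH2O.
Power = 16 × 8.514 = 136.22 L·cmH2O/min.

136.2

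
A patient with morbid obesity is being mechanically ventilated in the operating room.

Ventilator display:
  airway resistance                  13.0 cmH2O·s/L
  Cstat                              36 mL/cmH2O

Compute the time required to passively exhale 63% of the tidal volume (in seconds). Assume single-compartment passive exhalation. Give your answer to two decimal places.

τ = R × C = 13.0 × 36 mL/cmH2O = 13.0 × 0.036 L/cmH2O = 0.468 s.
Exhaled fraction f = 1 − e^(−t/τ) → t = −τ·ln(1 − f) = −0.468·ln(0.37) = 0.4653 s.

0.47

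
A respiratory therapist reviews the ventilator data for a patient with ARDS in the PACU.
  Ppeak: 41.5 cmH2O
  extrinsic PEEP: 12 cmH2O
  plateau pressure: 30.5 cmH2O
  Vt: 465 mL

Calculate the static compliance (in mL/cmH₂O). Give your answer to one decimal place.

Cstat = Vt / (Pplat − PEEP) = 465 / (30.5 − 12) = 465 / 18.5 = 25.135 mL/cmH2O.

25.1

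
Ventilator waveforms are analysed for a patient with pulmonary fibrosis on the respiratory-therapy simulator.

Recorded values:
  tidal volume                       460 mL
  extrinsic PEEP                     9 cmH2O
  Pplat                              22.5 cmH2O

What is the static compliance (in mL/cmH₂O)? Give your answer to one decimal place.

Cstat = Vt / (Pplat − PEEP) = 460 / (22.5 − 9) = 460 / 13.5 = 34.074 mL/cmH2O.

34.1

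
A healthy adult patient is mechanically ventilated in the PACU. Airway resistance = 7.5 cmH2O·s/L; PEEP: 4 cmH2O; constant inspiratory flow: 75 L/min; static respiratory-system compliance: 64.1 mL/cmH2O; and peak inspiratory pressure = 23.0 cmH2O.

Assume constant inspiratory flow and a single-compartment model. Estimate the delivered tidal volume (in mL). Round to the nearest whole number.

617

Flow: 75 L/min ÷ 60 = 1.25 L/s.
Equation of motion (constant flow): PIP = Vt/C + R·V̇ + PEEP.
Vt/C = PIP − R·V̇ − PEEP = 23.0 − 9.375 − 4 = 9.625 cmH2O.
Vt = C × 9.625 = 64.1 × 9.625 = 616.96 mL.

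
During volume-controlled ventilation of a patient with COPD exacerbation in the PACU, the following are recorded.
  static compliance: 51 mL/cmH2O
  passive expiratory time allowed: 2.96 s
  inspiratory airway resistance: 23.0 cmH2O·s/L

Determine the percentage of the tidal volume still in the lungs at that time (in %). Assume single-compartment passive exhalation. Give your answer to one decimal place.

8.0

τ = R × C = 23.0 × 51 mL/cmH2O = 23.0 × 0.051 L/cmH2O = 1.173 s.
Passive exhalation: V(t)/V₀ = e^(−t/τ) = e^(−2.96/1.173) = 0.08018.
Fraction remaining = 0.08018 → 8.018%.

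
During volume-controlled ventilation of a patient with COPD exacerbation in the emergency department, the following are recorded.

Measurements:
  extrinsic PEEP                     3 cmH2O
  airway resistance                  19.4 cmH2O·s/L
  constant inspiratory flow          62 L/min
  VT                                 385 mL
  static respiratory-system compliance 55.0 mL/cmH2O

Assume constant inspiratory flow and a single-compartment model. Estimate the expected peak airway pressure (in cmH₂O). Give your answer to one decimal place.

Flow: 62 L/min ÷ 60 = 1.0333 L/s.
Equation of motion (constant flow): PIP = Vt/C + R·V̇ + PEEP.
PIP = 385/55.0 + 19.4×1.0333 + 3 = 7.0 + 20.046 + 3 = 30.046 cmH2O.

30.0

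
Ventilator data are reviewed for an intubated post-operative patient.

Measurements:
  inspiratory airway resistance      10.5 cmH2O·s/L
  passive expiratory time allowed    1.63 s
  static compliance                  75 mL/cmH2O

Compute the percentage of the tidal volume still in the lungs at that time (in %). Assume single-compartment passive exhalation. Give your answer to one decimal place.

τ = R × C = 10.5 × 75 mL/cmH2O = 10.5 × 0.075 L/cmH2O = 0.7875 s.
Passive exhalation: V(t)/V₀ = e^(−t/τ) = e^(−1.63/0.7875) = 0.1262.
Fraction remaining = 0.1262 → 12.62%.

12.6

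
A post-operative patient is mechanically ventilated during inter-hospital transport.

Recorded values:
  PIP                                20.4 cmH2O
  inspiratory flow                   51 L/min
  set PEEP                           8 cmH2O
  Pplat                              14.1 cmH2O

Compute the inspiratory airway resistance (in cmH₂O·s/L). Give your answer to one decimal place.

Flow: 51 L/min ÷ 60 = 0.85 L/s.
Raw = (PIP − Pplat) / flow = (20.4 − 14.1) / 0.85 = 6.3 / 0.85 = 7.412 cmH2O·s/L.

7.4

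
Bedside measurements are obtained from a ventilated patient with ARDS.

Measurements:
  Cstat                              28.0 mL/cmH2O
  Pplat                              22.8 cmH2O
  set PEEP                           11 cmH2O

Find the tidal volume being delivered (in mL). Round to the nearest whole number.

330

Vt = Cstat × (Pplat − PEEP) = 28.0 × (22.8 − 11) = 28.0 × 11.8 = 330.4 mL.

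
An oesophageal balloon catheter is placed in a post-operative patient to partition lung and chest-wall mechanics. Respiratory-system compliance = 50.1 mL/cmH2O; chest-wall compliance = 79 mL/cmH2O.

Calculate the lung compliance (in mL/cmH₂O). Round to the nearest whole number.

137

1/CL = 1/Crs − 1/Ccw.
1/CL = 1/50.1 − 1/79 = 0.007302.
CL = 136.95 mL/cmH2O.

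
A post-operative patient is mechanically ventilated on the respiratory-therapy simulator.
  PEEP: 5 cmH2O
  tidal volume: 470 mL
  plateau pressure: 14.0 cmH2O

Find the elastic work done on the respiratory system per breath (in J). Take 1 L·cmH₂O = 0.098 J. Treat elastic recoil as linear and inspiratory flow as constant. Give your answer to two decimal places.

0.21

Elastic work ≈ ½ × (Pplat − PEEP) × Vt = 0.5 × (14.0 − 5) × 0.470 L = 0.5 × 9.0 × 0.470 = 2.115 L·cmH2O.
× 0.098 J/(L·cmH2O) → 0.2073 J.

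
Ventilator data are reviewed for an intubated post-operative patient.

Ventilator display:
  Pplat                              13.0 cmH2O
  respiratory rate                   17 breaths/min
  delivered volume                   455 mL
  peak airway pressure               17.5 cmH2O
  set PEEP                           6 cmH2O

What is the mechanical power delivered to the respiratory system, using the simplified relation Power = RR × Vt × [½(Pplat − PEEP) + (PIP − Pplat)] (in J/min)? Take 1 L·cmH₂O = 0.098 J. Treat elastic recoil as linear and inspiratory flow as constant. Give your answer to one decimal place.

Per-breath work = Vt × [½(Pplat−PEEP) + (PIP−Pplat)] = 0.455 × [0.5×7.0 + 4.5] = 0.455 × 8.0 = 3.64 L·cmH2O.
Power = 17 × 3.64 = 61.88 L·cmH2O/min.
× 0.098 J/(L·cmH2O) → 6.064 J/min.

6.1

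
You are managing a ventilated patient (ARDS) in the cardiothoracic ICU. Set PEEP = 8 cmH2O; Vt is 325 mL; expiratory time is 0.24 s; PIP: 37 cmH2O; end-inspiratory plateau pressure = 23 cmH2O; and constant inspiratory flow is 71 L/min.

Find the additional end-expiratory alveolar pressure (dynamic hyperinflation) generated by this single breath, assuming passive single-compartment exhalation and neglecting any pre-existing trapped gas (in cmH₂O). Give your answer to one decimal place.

5.9

Flow: 71 L/min ÷ 60 = 1.1833 L/s.
R = (PIP − Pplat)/V̇ = (37 − 23) / 1.1833 = 14.0/1.1833 = 11.831 cmH2O·s/L.
C = Vt/(Pplat − PEEP) = 325.0 / (23 − 8) = 325.0/15.0 = 21.667 mL/cmH2O.
τ = R × C = 11.831 × 0.02167 L/cmH2O = 0.2564 s.
Fraction remaining = e^(−Te/τ) = e^(−0.24/0.2564) = 0.3922; trapped volume = 325.0 × 0.3922 = 127.47 mL.
Additional alveolar pressure from trapping ≈ V_trapped / C = 127.47 / 21.667 = 5.883 cmH2O.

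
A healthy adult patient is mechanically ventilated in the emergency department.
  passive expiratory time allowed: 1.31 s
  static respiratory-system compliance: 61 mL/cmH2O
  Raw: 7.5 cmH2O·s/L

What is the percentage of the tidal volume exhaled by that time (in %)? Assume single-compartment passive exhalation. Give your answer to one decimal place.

94.3

τ = R × C = 7.5 × 61 mL/cmH2O = 7.5 × 0.061 L/cmH2O = 0.4575 s.
Passive exhalation: V(t)/V₀ = e^(−t/τ) = e^(−1.31/0.4575) = 0.05708.
Fraction exhaled = 1 − 0.05708 = 0.9429 → 94.29%.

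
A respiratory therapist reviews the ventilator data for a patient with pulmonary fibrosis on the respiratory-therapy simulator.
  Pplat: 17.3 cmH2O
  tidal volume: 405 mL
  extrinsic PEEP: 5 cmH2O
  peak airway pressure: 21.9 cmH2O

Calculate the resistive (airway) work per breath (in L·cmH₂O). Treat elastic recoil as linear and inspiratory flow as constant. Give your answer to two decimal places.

With constant inspiratory flow the resistive pressure is constant at PIP − Pplat = 21.9 − 17.3 = 4.6 cmH2O, so resistive work = 4.6 × 0.405 = 1.863 L·cmH2O.

1.86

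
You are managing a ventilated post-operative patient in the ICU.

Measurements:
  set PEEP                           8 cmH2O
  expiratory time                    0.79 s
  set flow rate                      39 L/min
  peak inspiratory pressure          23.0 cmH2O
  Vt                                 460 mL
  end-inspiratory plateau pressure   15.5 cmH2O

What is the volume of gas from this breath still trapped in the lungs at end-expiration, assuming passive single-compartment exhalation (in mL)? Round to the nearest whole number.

151

Flow: 39 L/min ÷ 60 = 0.65 L/s.
R = (PIP − Pplat)/V̇ = (23.0 − 15.5) / 0.65 = 7.5/0.65 = 11.538 cmH2O·s/L.
C = Vt/(Pplat − PEEP) = 460.0 / (15.5 − 8) = 460.0/7.5 = 61.333 mL/cmH2O.
τ = R × C = 11.538 × 0.06133 L/cmH2O = 0.7076 s.
Fraction remaining = e^(−Te/τ) = e^(−0.79/0.7076) = 0.3274.
Trapped volume = 460.0 × 0.3274 = 150.6 mL.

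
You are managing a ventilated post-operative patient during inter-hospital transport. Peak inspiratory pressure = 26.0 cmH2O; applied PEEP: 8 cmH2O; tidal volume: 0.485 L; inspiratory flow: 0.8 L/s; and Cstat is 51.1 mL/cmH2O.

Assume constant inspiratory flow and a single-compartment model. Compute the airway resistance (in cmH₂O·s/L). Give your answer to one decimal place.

Equation of motion (constant flow): PIP = Vt/C + R·V̇ + PEEP.
R·V̇ = PIP − Vt/C − PEEP = 26.0 − 485/51.1 − 8 = 26.0 − 9.491 − 8 = 8.509 cmH2O.
R = 8.509 / 0.8 = 10.636 cmH2O·s/L.

10.6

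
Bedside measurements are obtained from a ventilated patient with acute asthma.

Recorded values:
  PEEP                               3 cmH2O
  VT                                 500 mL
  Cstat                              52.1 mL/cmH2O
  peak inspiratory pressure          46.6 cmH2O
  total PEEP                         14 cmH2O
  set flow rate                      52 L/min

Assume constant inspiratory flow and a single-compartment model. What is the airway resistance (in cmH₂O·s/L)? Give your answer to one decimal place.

Flow: 52 L/min ÷ 60 = 0.8667 L/s.
Total PEEP = 14 cmH2O (set 3 + intrinsic 11); this is the baseline alveolar pressure.
Equation of motion (constant flow): PIP = Vt/C + R·V̇ + PEEP.
R·V̇ = PIP − Vt/C − PEEP = 46.6 − 500/52.1 − 14 = 46.6 − 9.597 − 14 = 23.003 cmH2O.
R = 23.003 / 0.8667 = 26.541 cmH2O·s/L.

26.5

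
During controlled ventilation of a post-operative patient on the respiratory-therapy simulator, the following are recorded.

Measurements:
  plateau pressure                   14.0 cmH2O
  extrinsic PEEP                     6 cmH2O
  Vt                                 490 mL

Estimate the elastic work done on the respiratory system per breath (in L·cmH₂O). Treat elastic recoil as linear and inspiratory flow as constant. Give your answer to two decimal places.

1.96

Elastic work ≈ ½ × (Pplat − PEEP) × Vt = 0.5 × (14.0 − 6) × 0.490 L = 0.5 × 8.0 × 0.490 = 1.96 L·cmH2O.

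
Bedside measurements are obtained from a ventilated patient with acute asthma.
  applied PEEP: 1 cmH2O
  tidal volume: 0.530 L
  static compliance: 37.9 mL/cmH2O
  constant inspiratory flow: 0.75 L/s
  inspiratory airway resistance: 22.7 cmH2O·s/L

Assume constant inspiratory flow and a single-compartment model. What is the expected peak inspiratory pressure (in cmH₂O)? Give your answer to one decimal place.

Equation of motion (constant flow): PIP = Vt/C + R·V̇ + PEEP.
PIP = 530/37.9 + 22.7×0.75 + 1 = 13.984 + 17.025 + 1 = 32.009 cmH2O.

32.0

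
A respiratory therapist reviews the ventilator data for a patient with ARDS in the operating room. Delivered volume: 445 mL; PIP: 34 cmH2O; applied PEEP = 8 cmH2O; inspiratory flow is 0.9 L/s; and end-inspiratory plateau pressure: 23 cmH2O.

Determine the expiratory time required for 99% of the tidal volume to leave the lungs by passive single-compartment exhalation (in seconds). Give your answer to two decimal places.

R = (PIP − Pplat)/V̇ = (34 − 23) / 0.9 = 11.0/0.9 = 12.222 cmH2O·s/L.
C = Vt/(Pplat − PEEP) = 445.0 / (23 − 8) = 445.0/15.0 = 29.667 mL/cmH2O.
τ = R × C = 12.222 × 0.02967 L/cmH2O = 0.3626 s.
t = −τ·ln(1 − 0.99) = −0.3626·ln(0.01) = 1.67 s.

1.67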